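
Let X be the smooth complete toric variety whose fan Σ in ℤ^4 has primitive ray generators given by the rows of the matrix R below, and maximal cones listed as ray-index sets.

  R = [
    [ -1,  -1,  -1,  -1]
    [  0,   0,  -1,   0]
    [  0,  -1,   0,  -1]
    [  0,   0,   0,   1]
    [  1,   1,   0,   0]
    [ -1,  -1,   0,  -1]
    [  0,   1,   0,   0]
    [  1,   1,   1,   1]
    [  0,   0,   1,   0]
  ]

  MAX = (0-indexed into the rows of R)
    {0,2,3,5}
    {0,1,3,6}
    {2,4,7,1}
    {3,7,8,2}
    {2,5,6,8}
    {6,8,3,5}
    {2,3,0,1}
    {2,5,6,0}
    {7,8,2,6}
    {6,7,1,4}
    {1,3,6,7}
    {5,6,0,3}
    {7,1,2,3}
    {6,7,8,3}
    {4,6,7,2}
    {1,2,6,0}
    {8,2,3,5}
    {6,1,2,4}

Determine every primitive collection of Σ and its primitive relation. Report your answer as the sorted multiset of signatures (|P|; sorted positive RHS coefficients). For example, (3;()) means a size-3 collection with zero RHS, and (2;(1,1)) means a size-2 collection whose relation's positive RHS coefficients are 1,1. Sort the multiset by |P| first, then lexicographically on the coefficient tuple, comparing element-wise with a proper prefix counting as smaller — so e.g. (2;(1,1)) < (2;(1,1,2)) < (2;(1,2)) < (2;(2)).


11 collections generate NE(X_Σ); each relation:

  P = {0,7}:  v_{0} + v_{7} = 0  →  sig = (2;())
  P = {1,8}:  v_{1} + v_{8} = 0  →  sig = (2;())
  P = {0,8}:  v_{0} + v_{8} = v_{5}  →  sig = (2;(1))
  P = {1,5}:  v_{1} + v_{5} = v_{0}  →  sig = (2;(1))
  P = {5,7}:  v_{5} + v_{7} = v_{8}  →  sig = (2;(1))
  P = {3,4}:  v_{3} + v_{4} = v_{1} + v_{7}  →  sig = (2;(1,1))
  P = {4,5}:  v_{4} + v_{5} = v_{2} + v_{6}  →  sig = (2;(1,1))
  P = {0,4}:  v_{0} + v_{4} = v_{1} + v_{2} + v_{6}  →  sig = (2;(1,1,1))
  P = {4,8}:  v_{4} + v_{8} = v_{2} + v_{6} + v_{7}  →  sig = (2;(1,1,1))
  P = {2,3,6}:  v_{2} + v_{3} + v_{6} = 0  →  sig = (3;())
  P = {1,2,6,7}:  v_{1} + v_{2} + v_{6} + v_{7} = v_{4}  →  sig = (4;(1))

Signatures (|P|; sorted positive RHS coefficients), sorted:
    |P|=2: 9 collections, coeffs (), (), (1), (1), (1), (1,1), (1,1), (1,1,1), (1,1,1)
    |P|=3: 1 collection, coeffs ()
    |P|=4: 1 collection, coeffs (1)


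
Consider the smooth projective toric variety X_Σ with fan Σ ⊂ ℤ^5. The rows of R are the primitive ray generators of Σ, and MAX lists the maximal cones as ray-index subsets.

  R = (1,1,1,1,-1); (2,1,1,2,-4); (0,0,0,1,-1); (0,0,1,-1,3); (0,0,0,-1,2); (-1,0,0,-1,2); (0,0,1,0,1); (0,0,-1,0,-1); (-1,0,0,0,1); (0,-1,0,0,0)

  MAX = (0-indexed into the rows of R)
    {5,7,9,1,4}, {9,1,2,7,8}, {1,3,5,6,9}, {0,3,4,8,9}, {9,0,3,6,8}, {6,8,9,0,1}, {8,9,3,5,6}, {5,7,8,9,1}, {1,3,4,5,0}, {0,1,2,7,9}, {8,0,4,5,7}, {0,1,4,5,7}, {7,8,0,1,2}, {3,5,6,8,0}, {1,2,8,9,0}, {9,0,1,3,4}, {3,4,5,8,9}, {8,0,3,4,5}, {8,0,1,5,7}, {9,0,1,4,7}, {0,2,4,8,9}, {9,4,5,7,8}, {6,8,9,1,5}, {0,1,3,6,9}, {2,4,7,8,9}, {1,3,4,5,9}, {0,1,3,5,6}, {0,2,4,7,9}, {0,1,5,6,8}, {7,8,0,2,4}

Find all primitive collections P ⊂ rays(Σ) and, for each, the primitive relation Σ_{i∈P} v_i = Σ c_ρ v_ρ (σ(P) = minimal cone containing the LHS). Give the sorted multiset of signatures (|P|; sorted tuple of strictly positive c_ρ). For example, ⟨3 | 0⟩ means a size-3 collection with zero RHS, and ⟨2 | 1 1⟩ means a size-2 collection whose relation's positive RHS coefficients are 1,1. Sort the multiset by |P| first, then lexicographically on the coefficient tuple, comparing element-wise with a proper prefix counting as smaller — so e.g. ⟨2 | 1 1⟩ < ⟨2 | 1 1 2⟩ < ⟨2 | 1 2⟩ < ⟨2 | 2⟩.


Primitive collections (11):

  P={6,7}:  v_{6} + v_{7} = 0  so sig = ⟨2 | 0⟩
  P={2,5}:  v_{2} + v_{5} = v_{8}  so sig = ⟨2 | 1⟩
  P={3,7}:  v_{3} + v_{7} = v_{4}  so sig = ⟨2 | 1⟩
  P={4,6}:  v_{4} + v_{6} = v_{3}  so sig = ⟨2 | 1⟩
  P={2,6}:  v_{2} + v_{6} = v_{0} + v_{8} + v_{9}  so sig = ⟨2 | 1 1 1⟩
  P={2,3}:  v_{2} + v_{3} = v_{0} + v_{4} + v_{8} + v_{9}  so sig = ⟨2 | 1 1 1 1⟩
  P={0,5,9}:  v_{0} + v_{5} + v_{9} = v_{6}  so sig = ⟨3 | 1⟩
  P={1,4,8}:  v_{1} + v_{4} + v_{8} = v_{0}  so sig = ⟨3 | 1⟩
  P={1,3,8}:  v_{1} + v_{3} + v_{8} = v_{0} + v_{6}  so sig = ⟨3 | 1 1⟩
  P={1,2,4}:  v_{1} + v_{2} + v_{4} = 2·v_{0} + v_{7} + v_{9}  so sig = ⟨3 | 1 1 2⟩
  P={0,7,8,9}:  v_{0} + v_{7} + v_{8} + v_{9} = v_{2}  so sig = ⟨4 | 1⟩

so the primitive-relation signature multiset is
{ ⟨2 | 0⟩,  ⟨2 | 1⟩ ×3,  ⟨2 | 1 1 1⟩,  ⟨2 | 1 1 1 1⟩,  ⟨3 | 1⟩ ×2,  ⟨3 | 1 1⟩,  ⟨3 | 1 1 2⟩,  ⟨4 | 1⟩ }


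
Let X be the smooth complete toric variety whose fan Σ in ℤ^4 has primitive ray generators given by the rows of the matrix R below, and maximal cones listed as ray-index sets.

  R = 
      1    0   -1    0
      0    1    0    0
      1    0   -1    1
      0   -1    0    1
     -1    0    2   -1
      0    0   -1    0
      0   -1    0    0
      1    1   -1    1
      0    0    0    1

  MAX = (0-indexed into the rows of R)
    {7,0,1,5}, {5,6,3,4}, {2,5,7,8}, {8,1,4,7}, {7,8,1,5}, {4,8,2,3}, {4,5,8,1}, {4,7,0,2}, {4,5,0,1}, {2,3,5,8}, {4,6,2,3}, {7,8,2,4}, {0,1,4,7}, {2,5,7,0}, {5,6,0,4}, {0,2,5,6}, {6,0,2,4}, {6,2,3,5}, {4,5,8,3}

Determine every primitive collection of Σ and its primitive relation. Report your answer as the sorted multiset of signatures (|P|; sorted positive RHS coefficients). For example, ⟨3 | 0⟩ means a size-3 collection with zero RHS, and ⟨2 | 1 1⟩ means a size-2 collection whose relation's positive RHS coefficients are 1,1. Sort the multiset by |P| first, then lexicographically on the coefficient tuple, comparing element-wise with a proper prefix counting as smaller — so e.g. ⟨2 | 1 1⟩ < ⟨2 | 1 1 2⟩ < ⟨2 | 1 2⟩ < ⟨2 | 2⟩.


The 10 primitive collections of Σ (r=9, n=4):

  P = {1,6}:  v_{1} + v_{6} = 0  →  sig = ⟨2 | 0⟩
  P = {0,8}:  v_{0} + v_{8} = v_{2}  →  sig = ⟨2 | 1⟩
  P = {1,2}:  v_{1} + v_{2} = v_{7}  →  sig = ⟨2 | 1⟩
  P = {1,3}:  v_{1} + v_{3} = v_{8}  →  sig = ⟨2 | 1⟩
  P = {6,7}:  v_{6} + v_{7} = v_{2}  →  sig = ⟨2 | 1⟩
  P = {6,8}:  v_{6} + v_{8} = v_{3}  →  sig = ⟨2 | 1⟩
  P = {0,3}:  v_{0} + v_{3} = v_{2} + v_{6}  →  sig = ⟨2 | 1 1⟩
  P = {3,7}:  v_{3} + v_{7} = v_{2} + v_{8}  →  sig = ⟨2 | 1 1⟩
  P = {2,4,5}:  v_{2} + v_{4} + v_{5} = 0  →  sig = ⟨3 | 0⟩
  P = {4,5,7}:  v_{4} + v_{5} + v_{7} = v_{1}  →  sig = ⟨3 | 1⟩

so the primitive-relation signature multiset is
    ⟨2 | 0⟩
    ⟨2 | 1⟩
    ⟨2 | 1⟩
    ⟨2 | 1⟩
    ⟨2 | 1⟩
    ⟨2 | 1⟩
    ⟨2 | 1 1⟩
    ⟨2 | 1 1⟩
    ⟨3 | 0⟩
    ⟨3 | 1⟩


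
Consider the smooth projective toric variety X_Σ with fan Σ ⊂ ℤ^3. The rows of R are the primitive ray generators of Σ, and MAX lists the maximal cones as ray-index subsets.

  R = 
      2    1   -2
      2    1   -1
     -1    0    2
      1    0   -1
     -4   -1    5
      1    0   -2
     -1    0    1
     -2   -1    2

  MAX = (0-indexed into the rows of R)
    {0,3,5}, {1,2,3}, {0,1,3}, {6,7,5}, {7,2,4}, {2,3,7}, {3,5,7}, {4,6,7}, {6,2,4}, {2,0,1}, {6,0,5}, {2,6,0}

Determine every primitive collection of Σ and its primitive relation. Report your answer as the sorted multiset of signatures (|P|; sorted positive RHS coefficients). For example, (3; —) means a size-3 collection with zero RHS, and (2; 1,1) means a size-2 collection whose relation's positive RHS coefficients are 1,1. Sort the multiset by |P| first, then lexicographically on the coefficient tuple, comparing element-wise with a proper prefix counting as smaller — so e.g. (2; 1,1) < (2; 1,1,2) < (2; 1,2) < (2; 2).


The 12 primitive collections of Σ (r=8, n=3):

  P = {0,7}:  v_{0} + v_{7} = 0  so sig = (2; —)
  P = {2,5}:  v_{2} + v_{5} = 0  so sig = (2; —)
  P = {3,6}:  v_{3} + v_{6} = 0  so sig = (2; —)
  P = {0,4}:  v_{0} + v_{4} = v_{2} + v_{6}  so sig = (2; 1,1)
  P = {1,5}:  v_{1} + v_{5} = v_{0} + v_{3}  so sig = (2; 1,1)
  P = {1,6}:  v_{1} + v_{6} = v_{0} + v_{2}  so sig = (2; 1,1)
  P = {1,7}:  v_{1} + v_{7} = v_{2} + v_{3}  so sig = (2; 1,1)
  P = {3,4}:  v_{3} + v_{4} = v_{2} + v_{7}  so sig = (2; 1,1)
  P = {4,5}:  v_{4} + v_{5} = v_{6} + v_{7}  so sig = (2; 1,1)
  P = {1,4}:  v_{1} + v_{4} = 2·v_{2}  so sig = (2; 2)
  P = {0,2,3}:  v_{0} + v_{2} + v_{3} = v_{1}  so sig = (3; 1)
  P = {2,6,7}:  v_{2} + v_{6} + v_{7} = v_{4}  so sig = (3; 1)

Sorted signature multiset PRS(X):
{ (2; —) ×3,  (2; 1,1) ×6,  (2; 2),  (3; 1) ×2 }


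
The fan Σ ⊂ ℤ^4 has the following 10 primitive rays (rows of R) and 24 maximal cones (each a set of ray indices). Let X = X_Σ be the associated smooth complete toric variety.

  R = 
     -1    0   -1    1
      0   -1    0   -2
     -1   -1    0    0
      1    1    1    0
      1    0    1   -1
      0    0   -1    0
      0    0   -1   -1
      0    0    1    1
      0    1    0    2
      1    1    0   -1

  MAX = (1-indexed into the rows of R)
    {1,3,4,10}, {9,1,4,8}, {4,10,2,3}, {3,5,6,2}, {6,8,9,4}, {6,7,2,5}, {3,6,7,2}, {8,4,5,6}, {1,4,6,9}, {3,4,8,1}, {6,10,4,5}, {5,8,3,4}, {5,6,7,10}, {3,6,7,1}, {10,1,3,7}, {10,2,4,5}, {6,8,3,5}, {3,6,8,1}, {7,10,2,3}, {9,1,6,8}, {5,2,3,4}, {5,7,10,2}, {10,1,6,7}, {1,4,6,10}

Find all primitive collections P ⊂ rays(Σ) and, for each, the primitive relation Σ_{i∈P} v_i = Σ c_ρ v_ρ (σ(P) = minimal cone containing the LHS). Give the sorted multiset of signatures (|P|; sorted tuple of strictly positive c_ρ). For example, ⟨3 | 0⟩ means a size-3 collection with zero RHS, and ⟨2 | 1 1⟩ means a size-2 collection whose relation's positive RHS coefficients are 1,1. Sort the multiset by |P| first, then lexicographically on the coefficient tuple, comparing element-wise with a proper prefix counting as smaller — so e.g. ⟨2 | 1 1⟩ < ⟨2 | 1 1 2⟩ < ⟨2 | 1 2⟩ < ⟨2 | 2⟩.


18 collections generate NE(X_Σ); each relation:

  P = {1,5}:  v_{1} + v_{5} = 0 — sig = ⟨2 | 0⟩
  P = {2,9}:  v_{2} + v_{9} = 0 — sig = ⟨2 | 0⟩
  P = {7,8}:  v_{7} + v_{8} = 0 — sig = ⟨2 | 0⟩
  P = {4,7}:  v_{4} + v_{7} = v_{10} — sig = ⟨2 | 1⟩
  P = {8,10}:  v_{8} + v_{10} = v_{4} — sig = ⟨2 | 1⟩
  P = {1,2}:  v_{1} + v_{2} = v_{3} + v_{7} — sig = ⟨2 | 1 1⟩
  P = {2,8}:  v_{2} + v_{8} = v_{3} + v_{5} — sig = ⟨2 | 1 1⟩
  P = {3,9}:  v_{3} + v_{9} = v_{1} + v_{8} — sig = ⟨2 | 1 1⟩
  P = {5,9}:  v_{5} + v_{9} = v_{4} + v_{6} + v_{8} — sig = ⟨2 | 1 1 1⟩
  P = {7,9}:  v_{7} + v_{9} = v_{1} + v_{4} + v_{6} — sig = ⟨2 | 1 1 1⟩
  P = {9,10}:  v_{9} + v_{10} = v_{1} + 2·v_{4} + v_{6} — sig = ⟨2 | 1 1 2⟩
  P = {3,4,6}:  v_{3} + v_{4} + v_{6} = 0 — sig = ⟨3 | 0⟩
  P = {3,5,7}:  v_{3} + v_{5} + v_{7} = v_{2} — sig = ⟨3 | 1⟩
  P = {3,6,10}:  v_{3} + v_{6} + v_{10} = v_{7} — sig = ⟨3 | 1⟩
  P = {2,4,6}:  v_{2} + v_{4} + v_{6} = v_{5} + v_{7} — sig = ⟨3 | 1 1⟩
  P = {3,5,10}:  v_{3} + v_{5} + v_{10} = v_{2} + v_{4} — sig = ⟨3 | 1 1⟩
  P = {2,6,10}:  v_{2} + v_{6} + v_{10} = v_{5} + 2·v_{7} — sig = ⟨3 | 1 2⟩
  P = {1,4,6,8}:  v_{1} + v_{4} + v_{6} + v_{8} = v_{9} — sig = ⟨4 | 1⟩

Hence PRS(X_Σ) =
[⟨2 | 0⟩, ⟨2 | 0⟩, ⟨2 | 0⟩, ⟨2 | 1⟩, ⟨2 | 1⟩, ⟨2 | 1 1⟩, ⟨2 | 1 1⟩, ⟨2 | 1 1⟩, ⟨2 | 1 1 1⟩, ⟨2 | 1 1 1⟩, ⟨2 | 1 1 2⟩, ⟨3 | 0⟩, ⟨3 | 1⟩, ⟨3 | 1⟩, ⟨3 | 1 1⟩, ⟨3 | 1 1⟩, ⟨3 | 1 2⟩, ⟨4 | 1⟩]


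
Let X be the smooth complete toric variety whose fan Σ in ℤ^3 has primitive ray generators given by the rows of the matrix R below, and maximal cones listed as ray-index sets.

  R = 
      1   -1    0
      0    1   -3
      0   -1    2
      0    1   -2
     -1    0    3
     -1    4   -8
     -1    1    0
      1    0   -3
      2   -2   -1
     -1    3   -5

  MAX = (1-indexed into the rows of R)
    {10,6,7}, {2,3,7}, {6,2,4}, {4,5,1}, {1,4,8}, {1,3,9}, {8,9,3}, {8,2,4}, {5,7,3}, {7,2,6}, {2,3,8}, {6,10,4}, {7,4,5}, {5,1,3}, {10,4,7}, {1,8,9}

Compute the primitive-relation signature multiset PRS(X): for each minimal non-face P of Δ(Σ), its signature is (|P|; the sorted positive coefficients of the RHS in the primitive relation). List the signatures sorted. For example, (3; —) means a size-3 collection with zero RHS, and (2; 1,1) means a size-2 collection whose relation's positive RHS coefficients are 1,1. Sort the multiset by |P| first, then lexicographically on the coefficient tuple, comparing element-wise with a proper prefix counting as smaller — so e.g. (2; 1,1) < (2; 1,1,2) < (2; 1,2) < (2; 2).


24 minimal non-faces of Δ(Σ) (on 10 rays):

  {1,7}:  v_{1} + v_{7} = 0  →  sig = (2; —)
  {3,4}:  v_{3} + v_{4} = 0  →  sig = (2; —)
  {5,8}:  v_{5} + v_{8} = 0  →  sig = (2; —)
  {1,2}:  v_{1} + v_{2} = v_{8}  →  sig = (2; 1)
  {2,5}:  v_{2} + v_{5} = v_{7}  →  sig = (2; 1)
  {2,10}:  v_{2} + v_{10} = v_{6}  →  sig = (2; 1)
  {7,8}:  v_{7} + v_{8} = v_{2}  →  sig = (2; 1)
  {1,10}:  v_{1} + v_{10} = v_{2} + v_{4}  →  sig = (2; 1,1)
  {3,10}:  v_{3} + v_{10} = v_{2} + v_{7}  →  sig = (2; 1,1)
  {4,9}:  v_{4} + v_{9} = v_{1} + v_{8}  →  sig = (2; 1,1)
  {5,6}:  v_{5} + v_{6} = v_{7} + v_{10}  →  sig = (2; 1,1)
  {5,9}:  v_{5} + v_{9} = v_{1} + v_{3}  →  sig = (2; 1,1)
  {7,9}:  v_{7} + v_{9} = v_{3} + v_{8}  →  sig = (2; 1,1)
  {9,10}:  v_{9} + v_{10} = v_{2} + v_{8}  →  sig = (2; 1,1)
  {1,6}:  v_{1} + v_{6} = 2·v_{2} + v_{4}  →  sig = (2; 1,2)
  {2,9}:  v_{2} + v_{9} = v_{3} + 2·v_{8}  →  sig = (2; 1,2)
  {3,6}:  v_{3} + v_{6} = 2·v_{2} + v_{7}  →  sig = (2; 1,2)
  {5,10}:  v_{5} + v_{10} = v_{4} + 2·v_{7}  →  sig = (2; 1,2)
  {6,9}:  v_{6} + v_{9} = 2·v_{2} + v_{8}  →  sig = (2; 1,2)
  {8,10}:  v_{8} + v_{10} = 2·v_{2} + v_{4}  →  sig = (2; 1,2)
  {6,8}:  v_{6} + v_{8} = 3·v_{2} + v_{4}  →  sig = (2; 1,3)
  {1,3,8}:  v_{1} + v_{3} + v_{8} = v_{9}  →  sig = (3; 1)
  {2,4,7}:  v_{2} + v_{4} + v_{7} = v_{10}  →  sig = (3; 1)
  {4,6,7}:  v_{4} + v_{6} + v_{7} = 2·v_{10}  →  sig = (3; 2)

so the primitive-relation signature multiset is
    (2; —)
    (2; —)
    (2; —)
    (2; 1)
    (2; 1)
    (2; 1)
    (2; 1)
    (2; 1,1)
    (2; 1,1)
    (2; 1,1)
    (2; 1,1)
    (2; 1,1)
    (2; 1,1)
    (2; 1,1)
    (2; 1,2)
    (2; 1,2)
    (2; 1,2)
    (2; 1,2)
    (2; 1,2)
    (2; 1,2)
    (2; 1,3)
    (3; 1)
    (3; 1)
    (3; 2)


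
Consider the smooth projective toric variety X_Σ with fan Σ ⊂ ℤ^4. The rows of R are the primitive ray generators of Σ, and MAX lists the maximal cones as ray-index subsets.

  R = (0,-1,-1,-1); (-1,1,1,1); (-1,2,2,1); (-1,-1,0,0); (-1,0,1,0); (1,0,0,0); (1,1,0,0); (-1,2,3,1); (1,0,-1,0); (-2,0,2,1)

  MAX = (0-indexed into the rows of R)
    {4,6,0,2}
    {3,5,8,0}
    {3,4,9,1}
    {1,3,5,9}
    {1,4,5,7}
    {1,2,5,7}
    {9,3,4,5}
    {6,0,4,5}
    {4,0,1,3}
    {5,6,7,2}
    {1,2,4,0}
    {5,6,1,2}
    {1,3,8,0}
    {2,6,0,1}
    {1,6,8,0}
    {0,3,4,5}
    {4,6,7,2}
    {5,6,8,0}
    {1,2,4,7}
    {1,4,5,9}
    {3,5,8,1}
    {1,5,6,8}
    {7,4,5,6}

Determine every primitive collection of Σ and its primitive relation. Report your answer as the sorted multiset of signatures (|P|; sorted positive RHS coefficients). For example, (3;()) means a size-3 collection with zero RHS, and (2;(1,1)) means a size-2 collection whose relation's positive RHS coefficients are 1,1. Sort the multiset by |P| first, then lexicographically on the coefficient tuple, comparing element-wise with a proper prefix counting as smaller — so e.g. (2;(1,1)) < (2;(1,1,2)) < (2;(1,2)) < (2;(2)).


Σ has 18 primitive collections:

  P={3,6}:  v_{3} + v_{6} = 0  →  sig = (2;())
  P={4,8}:  v_{4} + v_{8} = 0  →  sig = (2;())
  P={0,9}:  v_{0} + v_{9} = v_{3} + v_{4}  →  sig = (2;(1,1))
  P={2,3}:  v_{2} + v_{3} = v_{1} + v_{4}  →  sig = (2;(1,1))
  P={2,8}:  v_{2} + v_{8} = v_{1} + v_{6}  →  sig = (2;(1,1))
  P={7,8}:  v_{7} + v_{8} = v_{2} + v_{5}  →  sig = (2;(1,1))
  P={6,9}:  v_{6} + v_{9} = v_{1} + v_{4} + v_{5}  →  sig = (2;(1,1,1))
  P={8,9}:  v_{8} + v_{9} = v_{1} + v_{3} + v_{5}  →  sig = (2;(1,1,1))
  P={3,7}:  v_{3} + v_{7} = v_{1} + 2·v_{4} + v_{5}  →  sig = (2;(1,1,2))
  P={0,7}:  v_{0} + v_{7} = 2·v_{4} + v_{6}  →  sig = (2;(1,2))
  P={2,9}:  v_{2} + v_{9} = 2·v_{1} + 2·v_{4} + v_{5}  →  sig = (2;(1,2,2))
  P={7,9}:  v_{7} + v_{9} = 2·v_{1} + 3·v_{4} + 2·v_{5}  →  sig = (2;(2,2,3))
  P={0,1,5}:  v_{0} + v_{1} + v_{5} = 0  →  sig = (3;())
  P={1,4,6}:  v_{1} + v_{4} + v_{6} = v_{2}  →  sig = (3;(1))
  P={2,4,5}:  v_{2} + v_{4} + v_{5} = v_{7}  →  sig = (3;(1))
  P={0,2,5}:  v_{0} + v_{2} + v_{5} = v_{4} + v_{6}  →  sig = (3;(1,1))
  P={1,6,7}:  v_{1} + v_{6} + v_{7} = 2·v_{2} + v_{5}  →  sig = (3;(1,2))
  P={1,3,4,5}:  v_{1} + v_{3} + v_{4} + v_{5} = v_{9}  →  sig = (4;(1))

so the primitive-relation signature multiset is
{ (2;()) ×2,  (2;(1,1)) ×4,  (2;(1,1,1)) ×2,  (2;(1,1,2)),  (2;(1,2)),  (2;(1,2,2)),  (2;(2,2,3)),  (3;()),  (3;(1)) ×2,  (3;(1,1)),  (3;(1,2)),  (4;(1)) }


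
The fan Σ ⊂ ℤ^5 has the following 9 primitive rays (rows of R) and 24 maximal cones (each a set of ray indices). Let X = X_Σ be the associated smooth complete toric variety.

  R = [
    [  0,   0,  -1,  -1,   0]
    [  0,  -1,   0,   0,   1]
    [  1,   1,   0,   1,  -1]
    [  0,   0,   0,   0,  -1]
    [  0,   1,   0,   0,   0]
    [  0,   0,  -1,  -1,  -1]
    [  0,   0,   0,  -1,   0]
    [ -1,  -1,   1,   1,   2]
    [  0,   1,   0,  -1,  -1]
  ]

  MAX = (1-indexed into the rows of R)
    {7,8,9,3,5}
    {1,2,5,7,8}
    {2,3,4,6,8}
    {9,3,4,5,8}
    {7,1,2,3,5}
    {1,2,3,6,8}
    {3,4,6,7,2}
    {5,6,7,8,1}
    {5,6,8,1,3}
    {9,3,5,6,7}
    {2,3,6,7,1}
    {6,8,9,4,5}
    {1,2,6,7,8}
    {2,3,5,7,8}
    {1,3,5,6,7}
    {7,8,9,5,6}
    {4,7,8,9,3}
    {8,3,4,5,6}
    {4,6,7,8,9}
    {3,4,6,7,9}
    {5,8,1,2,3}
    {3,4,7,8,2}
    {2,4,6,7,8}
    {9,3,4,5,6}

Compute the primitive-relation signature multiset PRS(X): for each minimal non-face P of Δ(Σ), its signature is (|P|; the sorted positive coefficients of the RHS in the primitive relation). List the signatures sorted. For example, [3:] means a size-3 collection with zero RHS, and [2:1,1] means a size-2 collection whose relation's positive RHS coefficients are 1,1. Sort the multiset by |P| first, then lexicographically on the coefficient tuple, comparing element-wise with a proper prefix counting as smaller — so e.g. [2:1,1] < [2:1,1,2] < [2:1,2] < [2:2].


|primitive collections| = 9. Relations:

  {1,4}:  v_{1} + v_{4} = v_{6} ; sig = [2:1]
  {2,9}:  v_{2} + v_{9} = v_{7} ; sig = [2:1]
  {1,9}:  v_{1} + v_{9} = v_{5} + v_{6} + v_{7} ; sig = [2:1,1,1]
  {2,4,5}:  v_{2} + v_{4} + v_{5} = 0 ; sig = [3:]
  {2,5,6}:  v_{2} + v_{5} + v_{6} = v_{1} ; sig = [3:1]
  {4,5,7}:  v_{4} + v_{5} + v_{7} = v_{9} ; sig = [3:1]
  {3,6,7,8}:  v_{3} + v_{6} + v_{7} + v_{8} = 0 ; sig = [4:]
  {1,3,7,8}:  v_{1} + v_{3} + v_{7} + v_{8} = v_{2} + v_{5} ; sig = [4:1,1]
  {3,6,8,9}:  v_{3} + v_{6} + v_{8} + v_{9} = v_{4} + v_{5} ; sig = [4:1,1]

Hence PRS(X_Σ) =
    |P|=2: 3 collections, coeffs (1), (1), (1,1,1)
    |P|=3: 3 collections, coeffs (), (1), (1)
    |P|=4: 3 collections, coeffs (), (1,1), (1,1)


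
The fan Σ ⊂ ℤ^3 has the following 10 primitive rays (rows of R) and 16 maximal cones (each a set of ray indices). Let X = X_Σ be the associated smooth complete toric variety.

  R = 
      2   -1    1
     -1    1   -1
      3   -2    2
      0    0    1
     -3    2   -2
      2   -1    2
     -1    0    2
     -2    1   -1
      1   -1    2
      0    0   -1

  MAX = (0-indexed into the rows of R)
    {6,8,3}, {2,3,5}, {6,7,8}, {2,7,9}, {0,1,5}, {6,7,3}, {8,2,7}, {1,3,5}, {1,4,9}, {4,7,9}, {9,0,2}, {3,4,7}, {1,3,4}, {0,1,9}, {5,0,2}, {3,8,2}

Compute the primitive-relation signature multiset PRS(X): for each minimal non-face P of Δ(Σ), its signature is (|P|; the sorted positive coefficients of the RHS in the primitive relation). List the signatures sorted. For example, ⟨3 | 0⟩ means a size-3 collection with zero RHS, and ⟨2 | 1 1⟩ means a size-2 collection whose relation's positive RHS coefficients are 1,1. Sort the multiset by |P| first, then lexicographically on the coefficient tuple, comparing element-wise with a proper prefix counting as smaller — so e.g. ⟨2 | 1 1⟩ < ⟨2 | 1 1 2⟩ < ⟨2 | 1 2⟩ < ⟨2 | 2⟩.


|primitive collections| = 23. Relations:

  • {0,7}:  v_{0} + v_{7} = 0  ⇒ sig = ⟨2 | 0⟩
  • {2,4}:  v_{2} + v_{4} = 0  ⇒ sig = ⟨2 | 0⟩
  • {3,9}:  v_{3} + v_{9} = 0  ⇒ sig = ⟨2 | 0⟩
  • {0,3}:  v_{0} + v_{3} = v_{5}  ⇒ sig = ⟨2 | 1⟩
  • {0,4}:  v_{0} + v_{4} = v_{1}  ⇒ sig = ⟨2 | 1⟩
  • {1,2}:  v_{1} + v_{2} = v_{0}  ⇒ sig = ⟨2 | 1⟩
  • {1,7}:  v_{1} + v_{7} = v_{4}  ⇒ sig = ⟨2 | 1⟩
  • {1,8}:  v_{1} + v_{8} = v_{3}  ⇒ sig = ⟨2 | 1⟩
  • {5,7}:  v_{5} + v_{7} = v_{3}  ⇒ sig = ⟨2 | 1⟩
  • {5,9}:  v_{5} + v_{9} = v_{0}  ⇒ sig = ⟨2 | 1⟩
  • {0,6}:  v_{0} + v_{6} = v_{3} + v_{8}  ⇒ sig = ⟨2 | 1 1⟩
  • {0,8}:  v_{0} + v_{8} = v_{2} + v_{3}  ⇒ sig = ⟨2 | 1 1⟩
  • {4,5}:  v_{4} + v_{5} = v_{1} + v_{3}  ⇒ sig = ⟨2 | 1 1⟩
  • {4,8}:  v_{4} + v_{8} = v_{3} + v_{7}  ⇒ sig = ⟨2 | 1 1⟩
  • {6,9}:  v_{6} + v_{9} = v_{7} + v_{8}  ⇒ sig = ⟨2 | 1 1⟩
  • {8,9}:  v_{8} + v_{9} = v_{2} + v_{7}  ⇒ sig = ⟨2 | 1 1⟩
  • {1,6}:  v_{1} + v_{6} = 2·v_{3} + v_{7}  ⇒ sig = ⟨2 | 1 2⟩
  • {5,6}:  v_{5} + v_{6} = 2·v_{3} + v_{8}  ⇒ sig = ⟨2 | 1 2⟩
  • {5,8}:  v_{5} + v_{8} = v_{2} + 2·v_{3}  ⇒ sig = ⟨2 | 1 2⟩
  • {2,6}:  v_{2} + v_{6} = 2·v_{8}  ⇒ sig = ⟨2 | 2⟩
  • {4,6}:  v_{4} + v_{6} = 2·v_{3} + 2·v_{7}  ⇒ sig = ⟨2 | 2 2⟩
  • {2,3,7}:  v_{2} + v_{3} + v_{7} = v_{8}  ⇒ sig = ⟨3 | 1⟩
  • {3,7,8}:  v_{3} + v_{7} + v_{8} = v_{6}  ⇒ sig = ⟨3 | 1⟩

so the primitive-relation signature multiset is
[⟨2 | 0⟩, ⟨2 | 0⟩, ⟨2 | 0⟩, ⟨2 | 1⟩, ⟨2 | 1⟩, ⟨2 | 1⟩, ⟨2 | 1⟩, ⟨2 | 1⟩, ⟨2 | 1⟩, ⟨2 | 1⟩, ⟨2 | 1 1⟩, ⟨2 | 1 1⟩, ⟨2 | 1 1⟩, ⟨2 | 1 1⟩, ⟨2 | 1 1⟩, ⟨2 | 1 1⟩, ⟨2 | 1 2⟩, ⟨2 | 1 2⟩, ⟨2 | 1 2⟩, ⟨2 | 2⟩, ⟨2 | 2 2⟩, ⟨3 | 1⟩, ⟨3 | 1⟩]


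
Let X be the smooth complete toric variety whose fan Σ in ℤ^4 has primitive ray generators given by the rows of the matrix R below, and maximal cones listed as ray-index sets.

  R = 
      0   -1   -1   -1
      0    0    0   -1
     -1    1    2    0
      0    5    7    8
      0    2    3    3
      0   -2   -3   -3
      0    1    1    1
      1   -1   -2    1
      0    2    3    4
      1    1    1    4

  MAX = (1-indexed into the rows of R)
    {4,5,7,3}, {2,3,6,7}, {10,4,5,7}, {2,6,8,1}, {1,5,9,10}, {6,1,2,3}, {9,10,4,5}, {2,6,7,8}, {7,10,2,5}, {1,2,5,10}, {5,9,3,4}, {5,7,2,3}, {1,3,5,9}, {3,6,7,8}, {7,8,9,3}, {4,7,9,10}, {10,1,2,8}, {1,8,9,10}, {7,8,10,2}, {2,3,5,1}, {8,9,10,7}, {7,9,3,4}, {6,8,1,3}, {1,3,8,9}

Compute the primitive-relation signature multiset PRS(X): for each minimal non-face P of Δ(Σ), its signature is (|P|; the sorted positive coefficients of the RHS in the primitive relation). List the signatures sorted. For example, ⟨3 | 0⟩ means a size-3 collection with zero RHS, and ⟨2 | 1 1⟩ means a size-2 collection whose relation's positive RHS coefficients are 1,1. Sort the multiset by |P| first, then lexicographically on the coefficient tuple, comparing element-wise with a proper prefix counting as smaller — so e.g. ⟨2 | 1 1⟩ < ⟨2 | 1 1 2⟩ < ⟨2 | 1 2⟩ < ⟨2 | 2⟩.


Δ(Σ) — 10 vertices, 13 min non-faces:

  P={1,7}:  v_{1} + v_{7} = 0 ; sig = ⟨2 | 0⟩
  P={5,6}:  v_{5} + v_{6} = 0 ; sig = ⟨2 | 0⟩
  P={2,9}:  v_{2} + v_{9} = v_{5} ; sig = ⟨2 | 1⟩
  P={3,10}:  v_{3} + v_{10} = v_{9} ; sig = ⟨2 | 1⟩
  P={5,8}:  v_{5} + v_{8} = v_{10} ; sig = ⟨2 | 1⟩
  P={6,10}:  v_{6} + v_{10} = v_{8} ; sig = ⟨2 | 1⟩
  P={1,4}:  v_{1} + v_{4} = v_{5} + v_{9} ; sig = ⟨2 | 1 1⟩
  P={4,6}:  v_{4} + v_{6} = v_{7} + v_{9} ; sig = ⟨2 | 1 1⟩
  P={6,9}:  v_{6} + v_{9} = v_{3} + v_{8} ; sig = ⟨2 | 1 1⟩
  P={4,8}:  v_{4} + v_{8} = v_{7} + v_{9} + v_{10} ; sig = ⟨2 | 1 1 1⟩
  P={2,4}:  v_{2} + v_{4} = 2·v_{5} + v_{7} ; sig = ⟨2 | 1 2⟩
  P={2,3,8}:  v_{2} + v_{3} + v_{8} = 0 ; sig = ⟨3 | 0⟩
  P={5,7,9}:  v_{5} + v_{7} + v_{9} = v_{4} ; sig = ⟨3 | 1⟩

Sorted signature multiset PRS(X):
    |P|=2: 11 collections, coeffs (), (), (1), (1), (1), (1), (1,1), (1,1), (1,1), (1,1,1), (1,2)
    |P|=3: 2 collections, coeffs (), (1)


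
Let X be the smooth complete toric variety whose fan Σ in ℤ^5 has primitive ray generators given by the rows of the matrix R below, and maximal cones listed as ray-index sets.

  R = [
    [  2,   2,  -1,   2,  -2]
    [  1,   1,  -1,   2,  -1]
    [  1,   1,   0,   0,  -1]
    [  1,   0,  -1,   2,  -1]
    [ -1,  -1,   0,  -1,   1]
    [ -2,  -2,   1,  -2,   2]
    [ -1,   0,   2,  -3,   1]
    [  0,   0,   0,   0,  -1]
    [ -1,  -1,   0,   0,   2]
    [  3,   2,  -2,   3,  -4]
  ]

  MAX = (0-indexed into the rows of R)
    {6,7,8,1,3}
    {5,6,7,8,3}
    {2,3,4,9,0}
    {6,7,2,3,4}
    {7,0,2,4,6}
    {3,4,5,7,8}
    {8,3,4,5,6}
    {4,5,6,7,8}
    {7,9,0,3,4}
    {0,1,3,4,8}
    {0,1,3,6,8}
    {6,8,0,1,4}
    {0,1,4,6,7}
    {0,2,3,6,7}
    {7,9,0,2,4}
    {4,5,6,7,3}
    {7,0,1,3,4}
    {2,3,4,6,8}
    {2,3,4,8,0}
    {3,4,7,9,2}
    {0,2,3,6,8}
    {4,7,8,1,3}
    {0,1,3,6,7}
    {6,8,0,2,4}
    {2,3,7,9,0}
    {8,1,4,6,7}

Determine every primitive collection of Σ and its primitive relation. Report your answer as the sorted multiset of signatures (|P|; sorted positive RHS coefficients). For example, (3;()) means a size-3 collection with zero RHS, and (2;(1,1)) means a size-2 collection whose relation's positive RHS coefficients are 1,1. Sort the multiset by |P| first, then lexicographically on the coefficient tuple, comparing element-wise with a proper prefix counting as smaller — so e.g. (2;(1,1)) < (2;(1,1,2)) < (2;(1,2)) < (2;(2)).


Σ has 14 primitive collections:

  P = {0,5}:  v_{0} + v_{5} = 0 ; sig = (2;())
  P = {1,2}:  v_{1} + v_{2} = v_{0} ; sig = (2;(1))
  P = {1,5}:  v_{1} + v_{5} = v_{7} + v_{8} ; sig = (2;(1,1))
  P = {2,5}:  v_{2} + v_{5} = v_{3} + v_{4} + v_{6} ; sig = (2;(1,1,1))
  P = {8,9}:  v_{8} + v_{9} = v_{0} + v_{3} + v_{4} ; sig = (2;(1,1,1))
  P = {5,9}:  v_{5} + v_{9} = v_{2} + v_{3} + v_{4} + v_{7} ; sig = (2;(1,1,1,1))
  P = {1,9}:  v_{1} + v_{9} = 2·v_{0} + v_{3} + v_{4} + v_{7} ; sig = (2;(1,1,1,2))
  P = {6,9}:  v_{6} + v_{9} = 2·v_{2} + v_{7} ; sig = (2;(1,2))
  P = {2,7,8}:  v_{2} + v_{7} + v_{8} = 0 ; sig = (3;())
  P = {0,7,8}:  v_{0} + v_{7} + v_{8} = v_{1} ; sig = (3;(1))
  P = {1,3,4,6}:  v_{1} + v_{3} + v_{4} + v_{6} = 0 ; sig = (4;())
  P = {0,3,4,6}:  v_{0} + v_{3} + v_{4} + v_{6} = v_{2} ; sig = (4;(1))
  P = {0,2,3,4,7}:  v_{0} + v_{2} + v_{3} + v_{4} + v_{7} = v_{9} ; sig = (5;(1))
  P = {3,4,6,7,8}:  v_{3} + v_{4} + v_{6} + v_{7} + v_{8} = v_{5} ; sig = (5;(1))

Signatures (|P|; sorted positive RHS coefficients), sorted:
    |P|=2: 8 collections, coeffs (), (1), (1,1), (1,1,1), (1,1,1), (1,1,1,1), (1,1,1,2), (1,2)
    |P|=3: 2 collections, coeffs (), (1)
    |P|=4: 2 collections, coeffs (), (1)
    |P|=5: 2 collections, coeffs (1), (1)


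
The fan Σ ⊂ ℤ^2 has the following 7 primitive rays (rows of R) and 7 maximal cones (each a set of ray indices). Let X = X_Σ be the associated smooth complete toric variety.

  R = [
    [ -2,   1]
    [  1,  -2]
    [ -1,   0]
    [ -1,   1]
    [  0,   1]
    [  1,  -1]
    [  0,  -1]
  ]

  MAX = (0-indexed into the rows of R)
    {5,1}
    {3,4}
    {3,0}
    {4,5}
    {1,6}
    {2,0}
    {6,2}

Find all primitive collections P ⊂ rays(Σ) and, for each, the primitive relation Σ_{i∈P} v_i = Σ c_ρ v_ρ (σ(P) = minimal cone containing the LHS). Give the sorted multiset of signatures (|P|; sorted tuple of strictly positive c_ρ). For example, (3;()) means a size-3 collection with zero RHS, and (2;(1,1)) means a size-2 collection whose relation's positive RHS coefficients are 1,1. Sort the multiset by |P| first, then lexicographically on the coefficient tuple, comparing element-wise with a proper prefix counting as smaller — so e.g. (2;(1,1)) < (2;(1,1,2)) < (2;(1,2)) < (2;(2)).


Primitive collections (14):

  P = {3,5}:  v_{3} + v_{5} = 0  →  sig = (2;())
  P = {4,6}:  v_{4} + v_{6} = 0  →  sig = (2;())
  P = {0,5}:  v_{0} + v_{5} = v_{2}  →  sig = (2;(1))
  P = {1,3}:  v_{1} + v_{3} = v_{6}  →  sig = (2;(1))
  P = {1,4}:  v_{1} + v_{4} = v_{5}  →  sig = (2;(1))
  P = {2,3}:  v_{2} + v_{3} = v_{0}  →  sig = (2;(1))
  P = {2,4}:  v_{2} + v_{4} = v_{3}  →  sig = (2;(1))
  P = {2,5}:  v_{2} + v_{5} = v_{6}  →  sig = (2;(1))
  P = {3,6}:  v_{3} + v_{6} = v_{2}  →  sig = (2;(1))
  P = {5,6}:  v_{5} + v_{6} = v_{1}  →  sig = (2;(1))
  P = {0,1}:  v_{0} + v_{1} = v_{2} + v_{6}  →  sig = (2;(1,1))
  P = {0,4}:  v_{0} + v_{4} = 2·v_{3}  →  sig = (2;(2))
  P = {0,6}:  v_{0} + v_{6} = 2·v_{2}  →  sig = (2;(2))
  P = {1,2}:  v_{1} + v_{2} = 2·v_{6}  →  sig = (2;(2))

Hence PRS(X_Σ) =
    (2;())
    (2;())
    (2;(1))
    (2;(1))
    (2;(1))
    (2;(1))
    (2;(1))
    (2;(1))
    (2;(1))
    (2;(1))
    (2;(1,1))
    (2;(2))
    (2;(2))
    (2;(2))


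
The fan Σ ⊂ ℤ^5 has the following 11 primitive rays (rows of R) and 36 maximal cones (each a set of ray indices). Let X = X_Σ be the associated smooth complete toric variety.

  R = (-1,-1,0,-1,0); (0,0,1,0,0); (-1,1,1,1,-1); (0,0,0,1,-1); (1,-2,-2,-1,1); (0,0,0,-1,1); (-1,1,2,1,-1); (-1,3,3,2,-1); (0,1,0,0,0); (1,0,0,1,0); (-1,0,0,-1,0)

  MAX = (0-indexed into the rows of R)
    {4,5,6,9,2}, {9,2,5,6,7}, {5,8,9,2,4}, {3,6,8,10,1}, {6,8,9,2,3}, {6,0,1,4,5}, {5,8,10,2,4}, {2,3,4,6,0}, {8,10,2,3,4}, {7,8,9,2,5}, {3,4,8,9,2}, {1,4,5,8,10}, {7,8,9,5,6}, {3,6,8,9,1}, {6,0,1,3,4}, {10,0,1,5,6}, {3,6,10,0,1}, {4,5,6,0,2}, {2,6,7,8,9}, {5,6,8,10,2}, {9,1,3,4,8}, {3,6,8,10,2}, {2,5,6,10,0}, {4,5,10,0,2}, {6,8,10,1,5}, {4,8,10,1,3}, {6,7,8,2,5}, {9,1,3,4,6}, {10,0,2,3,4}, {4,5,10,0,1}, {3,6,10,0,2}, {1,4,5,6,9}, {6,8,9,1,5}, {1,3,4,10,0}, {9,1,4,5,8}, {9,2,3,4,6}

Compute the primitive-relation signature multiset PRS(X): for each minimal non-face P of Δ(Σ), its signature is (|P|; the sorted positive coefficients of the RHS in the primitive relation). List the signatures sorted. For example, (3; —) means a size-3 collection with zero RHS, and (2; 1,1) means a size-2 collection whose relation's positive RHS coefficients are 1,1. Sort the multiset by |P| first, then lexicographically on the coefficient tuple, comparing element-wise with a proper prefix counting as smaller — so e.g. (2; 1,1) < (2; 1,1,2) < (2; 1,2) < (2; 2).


Δ(Σ) — 11 vertices, 13 min non-faces:

  P = {3,5}:  v_{3} + v_{5} = 0  ⟹  sig = (2; —)
  P = {9,10}:  v_{9} + v_{10} = 0  ⟹  sig = (2; —)
  P = {0,8}:  v_{0} + v_{8} = v_{10}  ⟹  sig = (2; 1)
  P = {1,2}:  v_{1} + v_{2} = v_{6}  ⟹  sig = (2; 1)
  P = {0,9}:  v_{0} + v_{9} = v_{4} + v_{6}  ⟹  sig = (2; 1,1)
  P = {0,7}:  v_{0} + v_{7} = v_{2} + v_{5} + v_{6}  ⟹  sig = (2; 1,1,1)
  P = {4,7}:  v_{4} + v_{7} = v_{2} + v_{5} + v_{9}  ⟹  sig = (2; 1,1,1)
  P = {3,7}:  v_{3} + v_{7} = v_{2} + v_{6} + v_{8} + v_{9}  ⟹  sig = (2; 1,1,1,1)
  P = {7,10}:  v_{7} + v_{10} = v_{2} + v_{5} + v_{6} + v_{8}  ⟹  sig = (2; 1,1,1,1)
  P = {1,7}:  v_{1} + v_{7} = v_{5} + 2·v_{6} + v_{8} + v_{9}  ⟹  sig = (2; 1,1,1,2)
  P = {4,6,8}:  v_{4} + v_{6} + v_{8} = 0  ⟹  sig = (3; —)
  P = {4,6,10}:  v_{4} + v_{6} + v_{10} = v_{0}  ⟹  sig = (3; 1)
  P = {2,5,6,8,9}:  v_{2} + v_{5} + v_{6} + v_{8} + v_{9} = v_{7}  ⟹  sig = (5; 1)

Hence PRS(X_Σ) =
    (2; —)
    (2; —)
    (2; 1)
    (2; 1)
    (2; 1,1)
    (2; 1,1,1)
    (2; 1,1,1)
    (2; 1,1,1,1)
    (2; 1,1,1,1)
    (2; 1,1,1,2)
    (3; —)
    (3; 1)
    (5; 1)


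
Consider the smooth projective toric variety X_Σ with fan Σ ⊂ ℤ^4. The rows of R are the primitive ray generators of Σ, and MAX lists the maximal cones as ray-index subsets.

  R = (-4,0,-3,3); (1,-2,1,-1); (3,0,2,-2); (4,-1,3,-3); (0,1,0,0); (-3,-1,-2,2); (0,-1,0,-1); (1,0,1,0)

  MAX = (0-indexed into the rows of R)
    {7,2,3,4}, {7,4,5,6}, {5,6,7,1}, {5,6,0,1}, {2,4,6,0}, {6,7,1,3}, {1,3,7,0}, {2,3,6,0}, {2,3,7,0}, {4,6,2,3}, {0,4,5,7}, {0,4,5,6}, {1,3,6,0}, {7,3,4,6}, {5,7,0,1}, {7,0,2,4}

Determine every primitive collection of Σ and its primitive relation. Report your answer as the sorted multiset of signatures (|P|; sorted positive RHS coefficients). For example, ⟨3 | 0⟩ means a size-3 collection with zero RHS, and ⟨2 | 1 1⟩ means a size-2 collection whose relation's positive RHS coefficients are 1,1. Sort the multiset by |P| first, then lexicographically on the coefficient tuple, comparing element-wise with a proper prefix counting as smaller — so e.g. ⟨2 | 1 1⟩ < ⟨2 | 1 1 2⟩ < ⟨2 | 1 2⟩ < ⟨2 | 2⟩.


Δ(Σ) — 8 vertices, 7 min non-faces:

  • {3,5}:  v_{3} + v_{5} = v_{1}  →  sig = ⟨2 | 1⟩
  • {1,4}:  v_{1} + v_{4} = v_{6} + v_{7}  →  sig = ⟨2 | 1 1⟩
  • {2,5}:  v_{2} + v_{5} = v_{0} + v_{3}  →  sig = ⟨2 | 1 1⟩
  • {1,2}:  v_{1} + v_{2} = v_{0} + 2·v_{3}  →  sig = ⟨2 | 1 2⟩
  • {0,3,4}:  v_{0} + v_{3} + v_{4} = 0  →  sig = ⟨3 | 0⟩
  • {0,6,7}:  v_{0} + v_{6} + v_{7} = v_{5}  →  sig = ⟨3 | 1⟩
  • {2,6,7}:  v_{2} + v_{6} + v_{7} = v_{3}  →  sig = ⟨3 | 1⟩

Signatures (|P|; sorted positive RHS coefficients), sorted:
{ ⟨2 | 1⟩,  ⟨2 | 1 1⟩ ×2,  ⟨2 | 1 2⟩,  ⟨3 | 0⟩,  ⟨3 | 1⟩ ×2 }


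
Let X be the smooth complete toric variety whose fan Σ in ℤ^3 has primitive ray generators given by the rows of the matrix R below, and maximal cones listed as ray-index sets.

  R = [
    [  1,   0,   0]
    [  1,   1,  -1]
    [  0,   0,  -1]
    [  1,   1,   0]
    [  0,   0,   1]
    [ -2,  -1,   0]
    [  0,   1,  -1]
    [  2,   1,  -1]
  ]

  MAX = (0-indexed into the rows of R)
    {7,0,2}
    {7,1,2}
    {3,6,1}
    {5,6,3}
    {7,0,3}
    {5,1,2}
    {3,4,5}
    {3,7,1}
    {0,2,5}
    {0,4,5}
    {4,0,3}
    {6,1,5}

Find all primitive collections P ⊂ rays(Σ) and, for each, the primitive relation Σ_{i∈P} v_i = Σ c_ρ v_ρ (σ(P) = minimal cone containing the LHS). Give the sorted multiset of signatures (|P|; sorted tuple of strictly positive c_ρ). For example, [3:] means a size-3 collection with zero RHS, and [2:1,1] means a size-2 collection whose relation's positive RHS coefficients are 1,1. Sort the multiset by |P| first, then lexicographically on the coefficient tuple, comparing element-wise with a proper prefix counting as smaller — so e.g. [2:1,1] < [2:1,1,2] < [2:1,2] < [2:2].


Σ has 12 primitive collections:

  • {2,4}:  v_{2} + v_{4} = 0  →  sig = [2:]
  • {0,1}:  v_{0} + v_{1} = v_{7}  →  sig = [2:1]
  • {0,6}:  v_{0} + v_{6} = v_{1}  →  sig = [2:1]
  • {1,4}:  v_{1} + v_{4} = v_{3}  →  sig = [2:1]
  • {2,3}:  v_{2} + v_{3} = v_{1}  →  sig = [2:1]
  • {5,7}:  v_{5} + v_{7} = v_{2}  →  sig = [2:1]
  • {4,7}:  v_{4} + v_{7} = v_{0} + v_{3}  →  sig = [2:1,1]
  • {2,6}:  v_{2} + v_{6} = 2·v_{1} + v_{5}  →  sig = [2:1,2]
  • {4,6}:  v_{4} + v_{6} = 2·v_{3} + v_{5}  →  sig = [2:1,2]
  • {6,7}:  v_{6} + v_{7} = 2·v_{1}  →  sig = [2:2]
  • {0,3,5}:  v_{0} + v_{3} + v_{5} = 0  →  sig = [3:]
  • {1,3,5}:  v_{1} + v_{3} + v_{5} = v_{6}  →  sig = [3:1]

Signatures (|P|; sorted positive RHS coefficients), sorted:
    |P|=2: 10 collections, coeffs (), (1), (1), (1), (1), (1), (1,1), (1,2), (1,2), (2)
    |P|=3: 2 collections, coeffs (), (1)


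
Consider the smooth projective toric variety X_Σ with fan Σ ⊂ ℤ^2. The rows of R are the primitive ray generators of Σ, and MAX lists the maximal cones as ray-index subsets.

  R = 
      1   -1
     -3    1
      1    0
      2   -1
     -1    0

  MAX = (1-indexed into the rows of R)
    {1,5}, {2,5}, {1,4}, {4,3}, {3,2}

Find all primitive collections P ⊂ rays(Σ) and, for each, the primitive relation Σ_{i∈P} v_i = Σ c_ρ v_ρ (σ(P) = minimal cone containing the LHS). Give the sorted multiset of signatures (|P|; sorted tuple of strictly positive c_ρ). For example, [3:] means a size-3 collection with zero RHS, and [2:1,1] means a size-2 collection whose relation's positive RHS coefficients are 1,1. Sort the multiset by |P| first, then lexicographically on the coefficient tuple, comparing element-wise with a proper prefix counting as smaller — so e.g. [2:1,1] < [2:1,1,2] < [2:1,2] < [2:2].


Σ has 5 primitive collections:

  P={3,5}:  v_{3} + v_{5} = 0 ; sig = [2:]
  P={1,3}:  v_{1} + v_{3} = v_{4} ; sig = [2:1]
  P={2,4}:  v_{2} + v_{4} = v_{5} ; sig = [2:1]
  P={4,5}:  v_{4} + v_{5} = v_{1} ; sig = [2:1]
  P={1,2}:  v_{1} + v_{2} = 2·v_{5} ; sig = [2:2]

Hence PRS(X_Σ) =
[[2:], [2:1], [2:1], [2:1], [2:2]]


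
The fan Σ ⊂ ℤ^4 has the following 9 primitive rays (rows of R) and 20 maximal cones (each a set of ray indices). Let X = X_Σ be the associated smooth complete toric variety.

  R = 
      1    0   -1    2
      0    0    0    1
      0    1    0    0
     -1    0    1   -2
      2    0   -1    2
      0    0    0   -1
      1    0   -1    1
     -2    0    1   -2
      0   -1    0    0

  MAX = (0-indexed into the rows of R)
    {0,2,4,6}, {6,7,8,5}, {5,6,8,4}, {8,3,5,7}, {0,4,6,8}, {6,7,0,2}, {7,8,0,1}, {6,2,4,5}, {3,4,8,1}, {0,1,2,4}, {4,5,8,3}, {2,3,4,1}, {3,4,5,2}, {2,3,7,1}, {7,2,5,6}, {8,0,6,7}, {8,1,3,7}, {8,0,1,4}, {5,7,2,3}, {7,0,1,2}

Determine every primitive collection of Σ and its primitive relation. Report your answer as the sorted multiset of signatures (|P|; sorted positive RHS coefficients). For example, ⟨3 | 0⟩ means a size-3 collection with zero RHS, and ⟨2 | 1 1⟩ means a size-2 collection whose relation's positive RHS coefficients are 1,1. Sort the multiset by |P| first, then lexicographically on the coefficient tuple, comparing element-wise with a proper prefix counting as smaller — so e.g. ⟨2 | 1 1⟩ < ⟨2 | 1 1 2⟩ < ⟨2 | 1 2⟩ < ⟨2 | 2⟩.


Σ has 7 primitive collections:

  P = {0,3}:  v_{0} + v_{3} = 0 ; sig = ⟨2 | 0⟩
  P = {1,5}:  v_{1} + v_{5} = 0 ; sig = ⟨2 | 0⟩
  P = {2,8}:  v_{2} + v_{8} = 0 ; sig = ⟨2 | 0⟩
  P = {4,7}:  v_{4} + v_{7} = 0 ; sig = ⟨2 | 0⟩
  P = {0,5}:  v_{0} + v_{5} = v_{6} ; sig = ⟨2 | 1⟩
  P = {1,6}:  v_{1} + v_{6} = v_{0} ; sig = ⟨2 | 1⟩
  P = {3,6}:  v_{3} + v_{6} = v_{5} ; sig = ⟨2 | 1⟩

so the primitive-relation signature multiset is
[⟨2 | 0⟩, ⟨2 | 0⟩, ⟨2 | 0⟩, ⟨2 | 0⟩, ⟨2 | 1⟩, ⟨2 | 1⟩, ⟨2 | 1⟩]


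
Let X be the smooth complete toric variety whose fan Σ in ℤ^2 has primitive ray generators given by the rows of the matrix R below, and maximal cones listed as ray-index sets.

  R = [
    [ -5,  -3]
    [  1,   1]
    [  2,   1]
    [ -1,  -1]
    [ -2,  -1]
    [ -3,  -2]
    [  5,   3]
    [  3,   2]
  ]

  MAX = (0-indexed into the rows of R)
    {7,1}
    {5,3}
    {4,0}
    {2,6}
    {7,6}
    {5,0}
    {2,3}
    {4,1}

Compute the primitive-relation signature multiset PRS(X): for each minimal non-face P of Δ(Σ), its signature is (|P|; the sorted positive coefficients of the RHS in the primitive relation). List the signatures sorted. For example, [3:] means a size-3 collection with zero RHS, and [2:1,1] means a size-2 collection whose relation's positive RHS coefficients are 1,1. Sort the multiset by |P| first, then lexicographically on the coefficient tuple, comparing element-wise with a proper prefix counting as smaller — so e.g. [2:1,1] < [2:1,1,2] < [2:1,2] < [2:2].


|primitive collections| = 20. Relations:

  • {0,6}:  v_{0} + v_{6} = 0  ⟹  sig = [2:]
  • {1,3}:  v_{1} + v_{3} = 0  ⟹  sig = [2:]
  • {2,4}:  v_{2} + v_{4} = 0  ⟹  sig = [2:]
  • {5,7}:  v_{5} + v_{7} = 0  ⟹  sig = [2:]
  • {0,2}:  v_{0} + v_{2} = v_{5}  ⟹  sig = [2:1]
  • {0,7}:  v_{0} + v_{7} = v_{4}  ⟹  sig = [2:1]
  • {1,2}:  v_{1} + v_{2} = v_{7}  ⟹  sig = [2:1]
  • {1,5}:  v_{1} + v_{5} = v_{4}  ⟹  sig = [2:1]
  • {2,5}:  v_{2} + v_{5} = v_{3}  ⟹  sig = [2:1]
  • {2,7}:  v_{2} + v_{7} = v_{6}  ⟹  sig = [2:1]
  • {3,4}:  v_{3} + v_{4} = v_{5}  ⟹  sig = [2:1]
  • {3,7}:  v_{3} + v_{7} = v_{2}  ⟹  sig = [2:1]
  • {4,5}:  v_{4} + v_{5} = v_{0}  ⟹  sig = [2:1]
  • {4,6}:  v_{4} + v_{6} = v_{7}  ⟹  sig = [2:1]
  • {4,7}:  v_{4} + v_{7} = v_{1}  ⟹  sig = [2:1]
  • {5,6}:  v_{5} + v_{6} = v_{2}  ⟹  sig = [2:1]
  • {0,1}:  v_{0} + v_{1} = 2·v_{4}  ⟹  sig = [2:2]
  • {0,3}:  v_{0} + v_{3} = 2·v_{5}  ⟹  sig = [2:2]
  • {1,6}:  v_{1} + v_{6} = 2·v_{7}  ⟹  sig = [2:2]
  • {3,6}:  v_{3} + v_{6} = 2·v_{2}  ⟹  sig = [2:2]

Hence PRS(X_Σ) =
    |P|=2: 20 collections, coeffs (), (), (), (), (1), (1), (1), (1), (1), (1), (1), (1), (1), (1), (1), (1), (2), (2), (2), (2)
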